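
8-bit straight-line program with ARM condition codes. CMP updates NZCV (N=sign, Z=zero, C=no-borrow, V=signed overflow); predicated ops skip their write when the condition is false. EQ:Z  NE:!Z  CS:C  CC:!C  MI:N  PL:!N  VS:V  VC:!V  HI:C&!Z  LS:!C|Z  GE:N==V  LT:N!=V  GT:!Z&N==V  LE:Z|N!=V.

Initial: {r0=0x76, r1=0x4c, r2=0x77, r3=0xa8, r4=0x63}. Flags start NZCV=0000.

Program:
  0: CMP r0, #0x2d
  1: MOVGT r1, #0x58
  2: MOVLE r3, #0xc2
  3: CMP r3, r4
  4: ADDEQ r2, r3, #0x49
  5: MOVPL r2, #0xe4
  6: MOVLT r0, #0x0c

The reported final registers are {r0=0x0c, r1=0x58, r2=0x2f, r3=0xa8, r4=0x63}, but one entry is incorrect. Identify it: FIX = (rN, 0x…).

0: ✓ CMP  NZCV=0010
1: ✓ MOVGT  r1←0x58
2: · MOVLE
3: ✓ CMP  NZCV=0011
4: · ADDEQ
5: ✓ MOVPL  r2←0xe4
6: ✓ MOVLT  r0←0x0c

FIX = (r2, 0xe4)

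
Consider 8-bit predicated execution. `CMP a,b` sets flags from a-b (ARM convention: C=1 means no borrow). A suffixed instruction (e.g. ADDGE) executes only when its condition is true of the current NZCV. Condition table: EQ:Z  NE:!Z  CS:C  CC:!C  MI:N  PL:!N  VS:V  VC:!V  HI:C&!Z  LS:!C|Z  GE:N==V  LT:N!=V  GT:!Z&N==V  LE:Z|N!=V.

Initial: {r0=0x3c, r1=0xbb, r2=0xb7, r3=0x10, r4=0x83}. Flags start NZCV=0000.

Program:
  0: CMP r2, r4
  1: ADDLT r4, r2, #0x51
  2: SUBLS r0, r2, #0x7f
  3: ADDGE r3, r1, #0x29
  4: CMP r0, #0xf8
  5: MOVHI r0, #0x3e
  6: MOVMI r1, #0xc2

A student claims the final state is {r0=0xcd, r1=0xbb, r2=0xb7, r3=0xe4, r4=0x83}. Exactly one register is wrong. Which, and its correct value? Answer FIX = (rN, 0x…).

FIX = (r0, 0x3c)

[0] flags=0010 → (cmp)
[1] flags=0010 LT?F → skip
[2] flags=0010 LS?F → skip
[3] flags=0010 GE?T → r3=0xe4
[4] flags=0000 → (cmp)
[5] flags=0000 HI?F → skip
[6] flags=0000 MI?F → skip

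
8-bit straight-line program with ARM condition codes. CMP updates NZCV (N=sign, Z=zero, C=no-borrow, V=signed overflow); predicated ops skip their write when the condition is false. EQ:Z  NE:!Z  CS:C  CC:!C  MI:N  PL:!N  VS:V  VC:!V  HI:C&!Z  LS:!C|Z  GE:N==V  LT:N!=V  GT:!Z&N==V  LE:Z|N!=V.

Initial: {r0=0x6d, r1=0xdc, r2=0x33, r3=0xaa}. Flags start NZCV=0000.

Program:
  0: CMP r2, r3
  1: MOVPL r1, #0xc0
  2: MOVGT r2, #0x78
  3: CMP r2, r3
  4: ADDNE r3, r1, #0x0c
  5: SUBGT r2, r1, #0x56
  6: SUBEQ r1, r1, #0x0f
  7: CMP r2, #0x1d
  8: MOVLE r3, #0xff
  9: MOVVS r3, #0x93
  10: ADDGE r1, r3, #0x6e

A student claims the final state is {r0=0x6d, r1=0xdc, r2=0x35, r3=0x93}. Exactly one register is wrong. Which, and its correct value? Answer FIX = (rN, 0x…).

[0] flags=1001 → (cmp)
[1] flags=1001 PL?F → skip
[2] flags=1001 GT?T → r2=0x78
[3] flags=1001 → (cmp)
[4] flags=1001 NE?T → r3=0xe8
[5] flags=1001 GT?T → r2=0x86
[6] flags=1001 EQ?F → skip
[7] flags=0011 → (cmp)
[8] flags=0011 LE?T → r3=0xff
[9] flags=0011 VS?T → r3=0x93
[10] flags=0011 GE?F → skip

FIX = (r2, 0x86)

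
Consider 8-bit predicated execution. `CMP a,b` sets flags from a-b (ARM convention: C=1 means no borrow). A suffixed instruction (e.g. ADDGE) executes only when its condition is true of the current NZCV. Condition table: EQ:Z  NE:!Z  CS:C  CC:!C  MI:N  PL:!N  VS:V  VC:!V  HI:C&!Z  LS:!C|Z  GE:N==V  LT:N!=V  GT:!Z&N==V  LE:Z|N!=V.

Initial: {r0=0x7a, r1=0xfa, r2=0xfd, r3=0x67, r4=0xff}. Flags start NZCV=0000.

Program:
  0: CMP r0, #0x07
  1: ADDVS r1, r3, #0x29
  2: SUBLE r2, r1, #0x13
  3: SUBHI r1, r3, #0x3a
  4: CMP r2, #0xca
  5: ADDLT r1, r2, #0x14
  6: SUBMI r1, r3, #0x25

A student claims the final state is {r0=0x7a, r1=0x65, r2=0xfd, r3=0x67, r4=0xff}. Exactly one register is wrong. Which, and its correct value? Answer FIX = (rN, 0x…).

FIX = (r1, 0x2d)

[0] flags=0010 → (cmp)
[1] flags=0010 VS?F → skip
[2] flags=0010 LE?F → skip
[3] flags=0010 HI?T → r1=0x2d
[4] flags=0010 → (cmp)
[5] flags=0010 LT?F → skip
[6] flags=0010 MI?F → skip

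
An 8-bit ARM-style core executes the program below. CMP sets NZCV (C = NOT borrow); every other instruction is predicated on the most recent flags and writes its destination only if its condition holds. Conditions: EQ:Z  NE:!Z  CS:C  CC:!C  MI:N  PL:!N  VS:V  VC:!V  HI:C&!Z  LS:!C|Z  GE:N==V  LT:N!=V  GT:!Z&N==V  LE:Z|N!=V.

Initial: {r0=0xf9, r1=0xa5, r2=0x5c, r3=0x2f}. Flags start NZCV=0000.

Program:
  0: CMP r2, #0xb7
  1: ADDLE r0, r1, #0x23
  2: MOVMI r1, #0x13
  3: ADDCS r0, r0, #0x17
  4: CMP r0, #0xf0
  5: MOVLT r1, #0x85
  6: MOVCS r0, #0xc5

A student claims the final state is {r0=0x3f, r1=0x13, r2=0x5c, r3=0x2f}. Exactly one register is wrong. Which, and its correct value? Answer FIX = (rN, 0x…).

FIX = (r0, 0xc5)

[0] flags=1001 → (cmp)
[1] flags=1001 LE?F → skip
[2] flags=1001 MI?T → r1=0x13
[3] flags=1001 CS?F → skip
[4] flags=0010 → (cmp)
[5] flags=0010 LT?F → skip
[6] flags=0010 CS?T → r0=0xc5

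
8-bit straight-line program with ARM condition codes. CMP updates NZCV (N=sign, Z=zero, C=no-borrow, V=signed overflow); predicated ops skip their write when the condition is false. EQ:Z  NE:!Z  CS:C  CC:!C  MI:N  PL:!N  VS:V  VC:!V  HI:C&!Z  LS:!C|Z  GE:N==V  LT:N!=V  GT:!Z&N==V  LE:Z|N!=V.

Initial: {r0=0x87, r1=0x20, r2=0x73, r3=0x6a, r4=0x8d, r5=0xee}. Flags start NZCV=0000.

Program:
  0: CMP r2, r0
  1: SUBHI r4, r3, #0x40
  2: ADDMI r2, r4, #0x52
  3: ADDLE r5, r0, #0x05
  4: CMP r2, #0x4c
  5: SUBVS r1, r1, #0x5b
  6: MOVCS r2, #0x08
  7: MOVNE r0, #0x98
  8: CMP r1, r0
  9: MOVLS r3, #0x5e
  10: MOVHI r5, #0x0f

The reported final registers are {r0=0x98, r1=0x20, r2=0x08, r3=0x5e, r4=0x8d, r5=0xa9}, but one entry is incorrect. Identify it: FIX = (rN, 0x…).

FIX = (r5, 0xee)

[0] flags=1001 → (cmp)
[1] flags=1001 HI?F → skip
[2] flags=1001 MI?T → r2=0xdf
[3] flags=1001 LE?F → skip
[4] flags=1010 → (cmp)
[5] flags=1010 VS?F → skip
[6] flags=1010 CS?T → r2=0x08
[7] flags=1010 NE?T → r0=0x98
[8] flags=1001 → (cmp)
[9] flags=1001 LS?T → r3=0x5e
[10] flags=1001 HI?F → skip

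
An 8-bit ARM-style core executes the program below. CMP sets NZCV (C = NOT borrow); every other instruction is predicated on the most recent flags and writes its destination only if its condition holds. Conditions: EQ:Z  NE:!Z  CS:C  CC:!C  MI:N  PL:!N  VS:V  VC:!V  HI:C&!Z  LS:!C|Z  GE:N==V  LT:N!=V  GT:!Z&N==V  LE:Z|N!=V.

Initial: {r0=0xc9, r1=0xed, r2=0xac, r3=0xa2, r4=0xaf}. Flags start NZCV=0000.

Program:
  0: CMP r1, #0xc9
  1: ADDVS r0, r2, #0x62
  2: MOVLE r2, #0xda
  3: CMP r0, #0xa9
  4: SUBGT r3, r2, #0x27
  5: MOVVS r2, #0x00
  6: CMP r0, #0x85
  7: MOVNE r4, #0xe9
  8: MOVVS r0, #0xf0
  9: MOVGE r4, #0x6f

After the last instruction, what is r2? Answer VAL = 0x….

VAL = 0xac

[0] flags=0010 → (cmp)
[1] flags=0010 VS?F → skip
[2] flags=0010 LE?F → skip
[3] flags=0010 → (cmp)
[4] flags=0010 GT?T → r3=0x85
[5] flags=0010 VS?F → skip
[6] flags=0010 → (cmp)
[7] flags=0010 NE?T → r4=0xe9
[8] flags=0010 VS?F → skip
[9] flags=0010 GE?T → r4=0x6f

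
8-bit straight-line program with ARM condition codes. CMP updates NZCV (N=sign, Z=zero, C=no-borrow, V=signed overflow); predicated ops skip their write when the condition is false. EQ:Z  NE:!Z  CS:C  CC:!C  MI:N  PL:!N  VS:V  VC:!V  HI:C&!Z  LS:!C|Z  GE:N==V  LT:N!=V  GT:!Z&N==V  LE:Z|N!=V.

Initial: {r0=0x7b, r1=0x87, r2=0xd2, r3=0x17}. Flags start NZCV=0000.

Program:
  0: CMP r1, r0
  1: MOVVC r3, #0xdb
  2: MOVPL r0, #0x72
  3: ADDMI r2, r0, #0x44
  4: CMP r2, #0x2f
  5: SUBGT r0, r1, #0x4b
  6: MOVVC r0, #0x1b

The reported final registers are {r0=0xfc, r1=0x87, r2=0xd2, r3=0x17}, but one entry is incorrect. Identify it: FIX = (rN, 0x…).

[0] flags=0011 → (cmp)
[1] flags=0011 VC?F → skip
[2] flags=0011 PL?T → r0=0x72
[3] flags=0011 MI?F → skip
[4] flags=1010 → (cmp)
[5] flags=1010 GT?F → skip
[6] flags=1010 VC?T → r0=0x1b

FIX = (r0, 0x1b)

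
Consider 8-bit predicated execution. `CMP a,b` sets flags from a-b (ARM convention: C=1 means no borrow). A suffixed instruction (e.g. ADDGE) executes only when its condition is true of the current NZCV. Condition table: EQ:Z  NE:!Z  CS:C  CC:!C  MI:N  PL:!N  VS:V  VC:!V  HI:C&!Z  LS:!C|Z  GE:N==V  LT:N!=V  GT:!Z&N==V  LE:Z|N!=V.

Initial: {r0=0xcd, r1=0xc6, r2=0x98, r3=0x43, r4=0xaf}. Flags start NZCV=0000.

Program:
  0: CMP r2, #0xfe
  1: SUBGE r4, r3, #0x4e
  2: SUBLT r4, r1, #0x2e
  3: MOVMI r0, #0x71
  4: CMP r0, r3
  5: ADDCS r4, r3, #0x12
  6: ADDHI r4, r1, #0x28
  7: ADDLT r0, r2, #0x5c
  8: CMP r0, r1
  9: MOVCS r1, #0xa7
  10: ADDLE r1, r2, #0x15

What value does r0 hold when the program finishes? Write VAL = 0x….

0: ✓ CMP  NZCV=1000
1: · SUBGE
2: ✓ SUBLT  r4←0x98
3: ✓ MOVMI  r0←0x71
4: ✓ CMP  NZCV=0010
5: ✓ ADDCS  r4←0x55
6: ✓ ADDHI  r4←0xee
7: · ADDLT
8: ✓ CMP  NZCV=1001
9: · MOVCS
10: · ADDLE

VAL = 0x71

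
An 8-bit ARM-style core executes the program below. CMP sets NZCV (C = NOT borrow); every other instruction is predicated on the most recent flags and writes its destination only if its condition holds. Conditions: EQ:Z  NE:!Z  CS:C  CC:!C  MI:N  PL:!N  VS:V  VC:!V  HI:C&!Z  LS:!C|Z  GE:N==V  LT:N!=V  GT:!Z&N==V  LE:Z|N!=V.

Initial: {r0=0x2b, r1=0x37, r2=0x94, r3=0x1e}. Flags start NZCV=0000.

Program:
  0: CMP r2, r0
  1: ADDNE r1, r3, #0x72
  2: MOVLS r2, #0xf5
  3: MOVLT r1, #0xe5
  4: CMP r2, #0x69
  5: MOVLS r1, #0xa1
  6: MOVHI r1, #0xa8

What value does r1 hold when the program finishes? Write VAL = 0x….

[0] flags=0011 → (cmp)
[1] flags=0011 NE?T → r1=0x90
[2] flags=0011 LS?F → skip
[3] flags=0011 LT?T → r1=0xe5
[4] flags=0011 → (cmp)
[5] flags=0011 LS?F → skip
[6] flags=0011 HI?T → r1=0xa8

VAL = 0xa8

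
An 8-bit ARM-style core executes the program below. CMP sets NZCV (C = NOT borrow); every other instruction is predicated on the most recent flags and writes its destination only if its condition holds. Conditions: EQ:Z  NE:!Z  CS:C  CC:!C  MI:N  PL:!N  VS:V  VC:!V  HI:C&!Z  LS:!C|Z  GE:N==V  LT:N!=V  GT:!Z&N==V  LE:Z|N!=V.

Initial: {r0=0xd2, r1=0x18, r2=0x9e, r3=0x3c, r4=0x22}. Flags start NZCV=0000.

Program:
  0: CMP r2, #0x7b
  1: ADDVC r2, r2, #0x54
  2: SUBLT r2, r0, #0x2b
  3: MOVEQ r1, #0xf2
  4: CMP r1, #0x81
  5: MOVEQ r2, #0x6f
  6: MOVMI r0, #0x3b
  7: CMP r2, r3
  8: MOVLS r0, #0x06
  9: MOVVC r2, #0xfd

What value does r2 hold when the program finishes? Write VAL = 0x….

0: ✓ CMP  NZCV=0011
1: · ADDVC
2: ✓ SUBLT  r2←0xa7
3: · MOVEQ
4: ✓ CMP  NZCV=1001
5: · MOVEQ
6: ✓ MOVMI  r0←0x3b
7: ✓ CMP  NZCV=0011
8: · MOVLS
9: · MOVVC

VAL = 0xa7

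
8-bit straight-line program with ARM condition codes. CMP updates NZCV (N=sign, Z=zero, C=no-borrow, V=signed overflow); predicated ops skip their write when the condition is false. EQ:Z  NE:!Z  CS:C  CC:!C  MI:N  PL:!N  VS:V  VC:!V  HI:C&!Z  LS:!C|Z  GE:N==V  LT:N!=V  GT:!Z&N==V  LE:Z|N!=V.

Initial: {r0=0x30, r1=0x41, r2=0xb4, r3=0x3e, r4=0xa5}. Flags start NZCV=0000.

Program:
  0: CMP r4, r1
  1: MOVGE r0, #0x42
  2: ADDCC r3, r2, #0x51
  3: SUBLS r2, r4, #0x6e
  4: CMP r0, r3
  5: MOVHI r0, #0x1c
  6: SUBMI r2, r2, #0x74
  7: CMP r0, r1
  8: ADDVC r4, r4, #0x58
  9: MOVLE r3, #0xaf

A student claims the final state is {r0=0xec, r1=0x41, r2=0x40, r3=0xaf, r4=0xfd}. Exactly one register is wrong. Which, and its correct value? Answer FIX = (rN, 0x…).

[0] flags=0011 → (cmp)
[1] flags=0011 GE?F → skip
[2] flags=0011 CC?F → skip
[3] flags=0011 LS?F → skip
[4] flags=1000 → (cmp)
[5] flags=1000 HI?F → skip
[6] flags=1000 MI?T → r2=0x40
[7] flags=1000 → (cmp)
[8] flags=1000 VC?T → r4=0xfd
[9] flags=1000 LE?T → r3=0xaf

FIX = (r0, 0x30)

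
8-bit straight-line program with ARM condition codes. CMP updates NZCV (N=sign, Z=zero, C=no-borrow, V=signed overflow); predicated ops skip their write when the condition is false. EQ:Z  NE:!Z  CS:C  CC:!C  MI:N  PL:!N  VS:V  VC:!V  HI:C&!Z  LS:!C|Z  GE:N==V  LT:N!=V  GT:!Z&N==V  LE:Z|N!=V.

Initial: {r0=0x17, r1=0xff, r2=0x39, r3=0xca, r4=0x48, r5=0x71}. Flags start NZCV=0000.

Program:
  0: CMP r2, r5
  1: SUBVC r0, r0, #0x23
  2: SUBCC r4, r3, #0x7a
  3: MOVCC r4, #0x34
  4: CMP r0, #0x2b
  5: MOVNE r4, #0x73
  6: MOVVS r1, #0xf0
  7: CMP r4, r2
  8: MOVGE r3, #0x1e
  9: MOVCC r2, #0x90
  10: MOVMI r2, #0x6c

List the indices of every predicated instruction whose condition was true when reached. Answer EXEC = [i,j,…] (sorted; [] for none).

EXEC = [1,2,3,5,8]

[0] flags=1000 → (cmp)
[1] flags=1000 VC?T → r0=0xf4
[2] flags=1000 CC?T → r4=0x50
[3] flags=1000 CC?T → r4=0x34
[4] flags=1010 → (cmp)
[5] flags=1010 NE?T → r4=0x73
[6] flags=1010 VS?F → skip
[7] flags=0010 → (cmp)
[8] flags=0010 GE?T → r3=0x1e
[9] flags=0010 CC?F → skip
[10] flags=0010 MI?F → skip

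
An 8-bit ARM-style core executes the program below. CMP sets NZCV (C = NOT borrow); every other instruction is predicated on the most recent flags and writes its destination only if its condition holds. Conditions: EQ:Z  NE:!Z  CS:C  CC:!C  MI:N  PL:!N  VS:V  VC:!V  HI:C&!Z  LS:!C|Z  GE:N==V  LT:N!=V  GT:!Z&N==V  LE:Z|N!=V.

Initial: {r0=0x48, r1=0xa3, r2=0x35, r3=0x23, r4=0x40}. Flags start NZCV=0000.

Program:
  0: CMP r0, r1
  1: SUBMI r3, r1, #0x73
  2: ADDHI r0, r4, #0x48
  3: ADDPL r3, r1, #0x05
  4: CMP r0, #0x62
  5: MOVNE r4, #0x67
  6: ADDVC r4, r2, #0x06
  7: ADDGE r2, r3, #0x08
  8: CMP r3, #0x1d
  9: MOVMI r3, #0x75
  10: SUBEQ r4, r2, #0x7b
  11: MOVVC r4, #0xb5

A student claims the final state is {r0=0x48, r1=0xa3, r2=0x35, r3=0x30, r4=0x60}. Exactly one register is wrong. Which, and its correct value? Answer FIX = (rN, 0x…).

FIX = (r4, 0xb5)

0: ✓ CMP  NZCV=1001
1: ✓ SUBMI  r3←0x30
2: · ADDHI
3: · ADDPL
4: ✓ CMP  NZCV=1000
5: ✓ MOVNE  r4←0x67
6: ✓ ADDVC  r4←0x3b
7: · ADDGE
8: ✓ CMP  NZCV=0010
9: · MOVMI
10: · SUBEQ
11: ✓ MOVVC  r4←0xb5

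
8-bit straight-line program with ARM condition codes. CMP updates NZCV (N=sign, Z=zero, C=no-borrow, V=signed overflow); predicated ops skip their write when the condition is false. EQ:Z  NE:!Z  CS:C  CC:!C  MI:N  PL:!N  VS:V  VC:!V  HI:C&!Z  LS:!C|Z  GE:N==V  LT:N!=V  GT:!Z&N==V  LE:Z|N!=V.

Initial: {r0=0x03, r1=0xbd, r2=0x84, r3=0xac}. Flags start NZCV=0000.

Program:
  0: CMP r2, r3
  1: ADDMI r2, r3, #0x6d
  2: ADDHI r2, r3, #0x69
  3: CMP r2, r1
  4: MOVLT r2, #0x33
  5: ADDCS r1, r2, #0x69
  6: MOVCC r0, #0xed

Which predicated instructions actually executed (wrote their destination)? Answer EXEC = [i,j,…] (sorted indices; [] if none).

EXEC = [1,6]

0: ✓ CMP  NZCV=1000
1: ✓ ADDMI  r2←0x19
2: · ADDHI
3: ✓ CMP  NZCV=0000
4: · MOVLT
5: · ADDCS
6: ✓ MOVCC  r0←0xed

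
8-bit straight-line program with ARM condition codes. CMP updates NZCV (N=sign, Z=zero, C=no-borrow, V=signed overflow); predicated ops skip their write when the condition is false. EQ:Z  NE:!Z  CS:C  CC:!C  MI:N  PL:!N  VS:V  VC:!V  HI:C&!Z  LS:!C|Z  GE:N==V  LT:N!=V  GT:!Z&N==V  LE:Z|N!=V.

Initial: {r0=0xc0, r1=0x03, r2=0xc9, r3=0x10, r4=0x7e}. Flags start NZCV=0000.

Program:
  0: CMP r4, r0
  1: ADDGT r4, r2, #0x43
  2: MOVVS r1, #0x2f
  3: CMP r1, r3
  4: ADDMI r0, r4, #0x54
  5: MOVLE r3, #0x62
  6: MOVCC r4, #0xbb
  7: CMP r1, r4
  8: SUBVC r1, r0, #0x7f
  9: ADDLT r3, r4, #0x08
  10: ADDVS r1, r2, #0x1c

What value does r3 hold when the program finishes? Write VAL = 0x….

VAL = 0x10

0: ✓ CMP  NZCV=1001
1: ✓ ADDGT  r4←0x0c
2: ✓ MOVVS  r1←0x2f
3: ✓ CMP  NZCV=0010
4: · ADDMI
5: · MOVLE
6: · MOVCC
7: ✓ CMP  NZCV=0010
8: ✓ SUBVC  r1←0x41
9: · ADDLT
10: · ADDVS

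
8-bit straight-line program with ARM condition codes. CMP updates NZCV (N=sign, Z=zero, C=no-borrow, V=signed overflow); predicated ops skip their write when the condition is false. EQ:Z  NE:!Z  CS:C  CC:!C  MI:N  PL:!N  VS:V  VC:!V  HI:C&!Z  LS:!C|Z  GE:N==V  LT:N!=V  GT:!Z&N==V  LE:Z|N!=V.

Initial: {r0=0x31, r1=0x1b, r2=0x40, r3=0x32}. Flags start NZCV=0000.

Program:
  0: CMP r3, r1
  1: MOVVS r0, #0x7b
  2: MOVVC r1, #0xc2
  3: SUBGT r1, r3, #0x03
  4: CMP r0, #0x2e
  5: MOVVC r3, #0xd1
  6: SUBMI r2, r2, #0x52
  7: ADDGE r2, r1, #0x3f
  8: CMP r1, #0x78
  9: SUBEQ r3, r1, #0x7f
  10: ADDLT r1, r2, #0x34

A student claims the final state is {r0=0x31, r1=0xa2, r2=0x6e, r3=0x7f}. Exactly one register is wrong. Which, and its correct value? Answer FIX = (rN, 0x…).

FIX = (r3, 0xd1)

[0] flags=0010 → (cmp)
[1] flags=0010 VS?F → skip
[2] flags=0010 VC?T → r1=0xc2
[3] flags=0010 GT?T → r1=0x2f
[4] flags=0010 → (cmp)
[5] flags=0010 VC?T → r3=0xd1
[6] flags=0010 MI?F → skip
[7] flags=0010 GE?T → r2=0x6e
[8] flags=1000 → (cmp)
[9] flags=1000 EQ?F → skip
[10] flags=1000 LT?T → r1=0xa2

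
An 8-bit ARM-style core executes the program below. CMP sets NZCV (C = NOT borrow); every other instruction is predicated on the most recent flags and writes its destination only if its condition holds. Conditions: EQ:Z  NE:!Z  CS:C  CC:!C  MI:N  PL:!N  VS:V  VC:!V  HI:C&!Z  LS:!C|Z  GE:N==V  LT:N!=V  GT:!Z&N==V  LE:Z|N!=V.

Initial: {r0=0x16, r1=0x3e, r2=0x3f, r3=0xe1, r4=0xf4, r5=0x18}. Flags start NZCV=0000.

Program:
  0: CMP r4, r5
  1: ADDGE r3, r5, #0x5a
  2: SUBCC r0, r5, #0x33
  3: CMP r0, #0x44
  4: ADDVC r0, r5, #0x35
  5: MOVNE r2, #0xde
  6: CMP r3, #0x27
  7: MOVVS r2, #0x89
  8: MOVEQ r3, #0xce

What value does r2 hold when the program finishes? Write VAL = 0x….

VAL = 0xde

0: ✓ CMP  NZCV=1010
1: · ADDGE
2: · SUBCC
3: ✓ CMP  NZCV=1000
4: ✓ ADDVC  r0←0x4d
5: ✓ MOVNE  r2←0xde
6: ✓ CMP  NZCV=1010
7: · MOVVS
8: · MOVEQ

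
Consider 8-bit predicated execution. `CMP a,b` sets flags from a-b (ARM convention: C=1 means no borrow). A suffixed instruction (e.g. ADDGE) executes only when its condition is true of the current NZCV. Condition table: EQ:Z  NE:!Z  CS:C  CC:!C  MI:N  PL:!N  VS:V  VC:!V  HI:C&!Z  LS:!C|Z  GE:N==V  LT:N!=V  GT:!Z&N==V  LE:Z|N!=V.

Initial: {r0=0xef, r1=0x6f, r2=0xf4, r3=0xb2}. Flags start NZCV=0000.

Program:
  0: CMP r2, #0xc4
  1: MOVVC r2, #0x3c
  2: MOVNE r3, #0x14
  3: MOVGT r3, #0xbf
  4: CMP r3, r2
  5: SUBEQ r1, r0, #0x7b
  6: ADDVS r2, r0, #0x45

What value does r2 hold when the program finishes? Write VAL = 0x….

[0] flags=0010 → (cmp)
[1] flags=0010 VC?T → r2=0x3c
[2] flags=0010 NE?T → r3=0x14
[3] flags=0010 GT?T → r3=0xbf
[4] flags=1010 → (cmp)
[5] flags=1010 EQ?F → skip
[6] flags=1010 VS?F → skip

VAL = 0x3c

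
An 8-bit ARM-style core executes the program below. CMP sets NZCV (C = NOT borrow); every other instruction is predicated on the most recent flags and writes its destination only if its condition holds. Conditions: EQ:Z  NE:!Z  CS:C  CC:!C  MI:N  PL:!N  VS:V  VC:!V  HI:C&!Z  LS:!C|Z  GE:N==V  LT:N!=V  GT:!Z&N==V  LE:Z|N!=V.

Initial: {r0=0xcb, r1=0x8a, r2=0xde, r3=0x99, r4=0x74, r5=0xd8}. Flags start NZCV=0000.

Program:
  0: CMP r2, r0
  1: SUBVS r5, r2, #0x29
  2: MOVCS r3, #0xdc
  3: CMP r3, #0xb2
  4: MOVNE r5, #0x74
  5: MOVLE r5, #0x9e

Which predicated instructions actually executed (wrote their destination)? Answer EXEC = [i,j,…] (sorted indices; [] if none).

EXEC = [2,4]

[0] flags=0010 → (cmp)
[1] flags=0010 VS?F → skip
[2] flags=0010 CS?T → r3=0xdc
[3] flags=0010 → (cmp)
[4] flags=0010 NE?T → r5=0x74
[5] flags=0010 LE?F → skip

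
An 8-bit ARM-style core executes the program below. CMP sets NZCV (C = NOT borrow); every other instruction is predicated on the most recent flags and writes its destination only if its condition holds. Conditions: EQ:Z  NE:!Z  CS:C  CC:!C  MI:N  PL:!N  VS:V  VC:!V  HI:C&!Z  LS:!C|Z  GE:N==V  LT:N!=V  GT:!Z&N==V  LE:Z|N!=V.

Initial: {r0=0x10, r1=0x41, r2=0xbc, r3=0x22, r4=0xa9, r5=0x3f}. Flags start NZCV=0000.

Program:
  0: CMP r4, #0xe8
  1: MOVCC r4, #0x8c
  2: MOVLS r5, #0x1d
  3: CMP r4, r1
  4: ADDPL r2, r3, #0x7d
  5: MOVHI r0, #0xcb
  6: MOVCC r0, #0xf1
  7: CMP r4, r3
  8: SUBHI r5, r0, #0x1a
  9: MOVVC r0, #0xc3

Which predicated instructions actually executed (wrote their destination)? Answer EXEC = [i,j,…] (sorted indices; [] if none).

[0] flags=1000 → (cmp)
[1] flags=1000 CC?T → r4=0x8c
[2] flags=1000 LS?T → r5=0x1d
[3] flags=0011 → (cmp)
[4] flags=0011 PL?T → r2=0x9f
[5] flags=0011 HI?T → r0=0xcb
[6] flags=0011 CC?F → skip
[7] flags=0011 → (cmp)
[8] flags=0011 HI?T → r5=0xb1
[9] flags=0011 VC?F → skip

EXEC = [1,2,4,5,8]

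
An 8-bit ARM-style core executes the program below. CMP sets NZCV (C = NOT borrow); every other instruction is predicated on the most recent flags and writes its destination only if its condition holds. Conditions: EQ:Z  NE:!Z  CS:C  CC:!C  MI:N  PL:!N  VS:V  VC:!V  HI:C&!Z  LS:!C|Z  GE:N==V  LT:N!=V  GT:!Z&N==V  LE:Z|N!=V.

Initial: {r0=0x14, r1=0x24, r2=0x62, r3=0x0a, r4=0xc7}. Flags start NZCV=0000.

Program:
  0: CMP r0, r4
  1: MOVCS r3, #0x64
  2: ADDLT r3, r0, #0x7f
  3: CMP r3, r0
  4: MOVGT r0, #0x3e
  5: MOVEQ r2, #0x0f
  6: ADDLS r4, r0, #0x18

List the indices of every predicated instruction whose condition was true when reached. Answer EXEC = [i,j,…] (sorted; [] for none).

[0] flags=0000 → (cmp)
[1] flags=0000 CS?F → skip
[2] flags=0000 LT?F → skip
[3] flags=1000 → (cmp)
[4] flags=1000 GT?F → skip
[5] flags=1000 EQ?F → skip
[6] flags=1000 LS?T → r4=0x2c

EXEC = [6]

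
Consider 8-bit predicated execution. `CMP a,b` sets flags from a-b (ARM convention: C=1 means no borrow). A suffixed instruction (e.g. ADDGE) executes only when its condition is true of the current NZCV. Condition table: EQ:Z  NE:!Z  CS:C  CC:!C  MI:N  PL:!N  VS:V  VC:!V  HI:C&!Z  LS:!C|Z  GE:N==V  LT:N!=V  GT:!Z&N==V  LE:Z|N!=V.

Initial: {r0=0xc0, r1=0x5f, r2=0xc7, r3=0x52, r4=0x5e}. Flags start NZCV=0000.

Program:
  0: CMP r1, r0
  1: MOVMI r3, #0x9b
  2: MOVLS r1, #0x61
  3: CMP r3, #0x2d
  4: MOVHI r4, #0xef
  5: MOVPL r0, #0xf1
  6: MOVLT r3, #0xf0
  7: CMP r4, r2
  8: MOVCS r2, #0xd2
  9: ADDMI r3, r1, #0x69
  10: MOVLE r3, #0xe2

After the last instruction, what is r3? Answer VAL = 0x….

VAL = 0xf0

0: ✓ CMP  NZCV=1001
1: ✓ MOVMI  r3←0x9b
2: ✓ MOVLS  r1←0x61
3: ✓ CMP  NZCV=0011
4: ✓ MOVHI  r4←0xef
5: ✓ MOVPL  r0←0xf1
6: ✓ MOVLT  r3←0xf0
7: ✓ CMP  NZCV=0010
8: ✓ MOVCS  r2←0xd2
9: · ADDMI
10: · MOVLE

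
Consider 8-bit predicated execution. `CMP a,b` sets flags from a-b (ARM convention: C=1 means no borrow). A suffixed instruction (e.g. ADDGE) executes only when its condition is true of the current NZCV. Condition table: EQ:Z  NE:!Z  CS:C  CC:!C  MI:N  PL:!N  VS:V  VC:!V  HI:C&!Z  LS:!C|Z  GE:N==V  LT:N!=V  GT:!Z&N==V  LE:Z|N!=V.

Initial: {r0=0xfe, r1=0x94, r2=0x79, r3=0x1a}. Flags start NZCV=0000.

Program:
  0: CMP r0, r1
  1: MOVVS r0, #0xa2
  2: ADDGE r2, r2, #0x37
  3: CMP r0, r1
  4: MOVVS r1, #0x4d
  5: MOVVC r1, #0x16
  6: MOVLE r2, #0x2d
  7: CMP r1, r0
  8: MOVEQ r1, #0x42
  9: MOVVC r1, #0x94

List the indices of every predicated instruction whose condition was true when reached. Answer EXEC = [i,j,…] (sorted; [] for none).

EXEC = [2,5,9]

[0] flags=0010 → (cmp)
[1] flags=0010 VS?F → skip
[2] flags=0010 GE?T → r2=0xb0
[3] flags=0010 → (cmp)
[4] flags=0010 VS?F → skip
[5] flags=0010 VC?T → r1=0x16
[6] flags=0010 LE?F → skip
[7] flags=0000 → (cmp)
[8] flags=0000 EQ?F → skip
[9] flags=0000 VC?T → r1=0x94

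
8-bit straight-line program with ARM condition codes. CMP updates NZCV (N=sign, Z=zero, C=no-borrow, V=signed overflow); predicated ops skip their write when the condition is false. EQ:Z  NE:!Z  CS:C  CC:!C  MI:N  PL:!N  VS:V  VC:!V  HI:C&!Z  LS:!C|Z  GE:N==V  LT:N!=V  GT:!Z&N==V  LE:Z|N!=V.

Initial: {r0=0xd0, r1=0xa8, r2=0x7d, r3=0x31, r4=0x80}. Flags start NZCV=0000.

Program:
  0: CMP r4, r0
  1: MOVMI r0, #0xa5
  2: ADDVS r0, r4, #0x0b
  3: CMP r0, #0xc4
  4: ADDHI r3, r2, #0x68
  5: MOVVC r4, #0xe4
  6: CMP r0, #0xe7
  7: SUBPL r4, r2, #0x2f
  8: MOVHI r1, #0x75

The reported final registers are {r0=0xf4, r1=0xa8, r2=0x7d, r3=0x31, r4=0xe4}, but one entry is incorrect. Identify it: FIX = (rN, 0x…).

0: ✓ CMP  NZCV=1000
1: ✓ MOVMI  r0←0xa5
2: · ADDVS
3: ✓ CMP  NZCV=1000
4: · ADDHI
5: ✓ MOVVC  r4←0xe4
6: ✓ CMP  NZCV=1000
7: · SUBPL
8: · MOVHI

FIX = (r0, 0xa5)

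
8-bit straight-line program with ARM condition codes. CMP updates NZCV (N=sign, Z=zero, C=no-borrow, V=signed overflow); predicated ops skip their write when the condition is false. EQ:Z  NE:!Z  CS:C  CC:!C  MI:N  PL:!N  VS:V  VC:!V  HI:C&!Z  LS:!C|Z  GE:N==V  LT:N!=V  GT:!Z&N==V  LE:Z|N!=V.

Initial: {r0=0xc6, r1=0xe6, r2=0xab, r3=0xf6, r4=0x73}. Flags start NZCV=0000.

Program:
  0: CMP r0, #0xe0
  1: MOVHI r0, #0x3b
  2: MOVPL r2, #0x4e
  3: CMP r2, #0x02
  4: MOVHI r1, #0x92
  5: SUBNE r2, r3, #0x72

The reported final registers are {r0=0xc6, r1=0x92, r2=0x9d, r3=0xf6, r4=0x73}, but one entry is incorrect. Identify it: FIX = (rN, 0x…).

FIX = (r2, 0x84)

[0] flags=1000 → (cmp)
[1] flags=1000 HI?F → skip
[2] flags=1000 PL?F → skip
[3] flags=1010 → (cmp)
[4] flags=1010 HI?T → r1=0x92
[5] flags=1010 NE?T → r2=0x84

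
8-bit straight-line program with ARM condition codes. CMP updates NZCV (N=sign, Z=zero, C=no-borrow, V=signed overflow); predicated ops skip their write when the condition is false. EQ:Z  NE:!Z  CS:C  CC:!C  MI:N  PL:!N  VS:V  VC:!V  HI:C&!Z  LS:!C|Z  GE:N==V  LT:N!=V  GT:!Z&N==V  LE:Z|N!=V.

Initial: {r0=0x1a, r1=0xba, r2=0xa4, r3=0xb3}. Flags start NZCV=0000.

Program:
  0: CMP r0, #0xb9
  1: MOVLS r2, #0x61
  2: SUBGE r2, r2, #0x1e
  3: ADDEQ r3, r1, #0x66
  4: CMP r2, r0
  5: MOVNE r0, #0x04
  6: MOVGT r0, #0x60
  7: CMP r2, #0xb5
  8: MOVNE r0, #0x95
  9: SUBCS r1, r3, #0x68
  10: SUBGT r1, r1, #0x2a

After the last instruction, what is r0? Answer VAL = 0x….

VAL = 0x95

[0] flags=0000 → (cmp)
[1] flags=0000 LS?T → r2=0x61
[2] flags=0000 GE?T → r2=0x43
[3] flags=0000 EQ?F → skip
[4] flags=0010 → (cmp)
[5] flags=0010 NE?T → r0=0x04
[6] flags=0010 GT?T → r0=0x60
[7] flags=1001 → (cmp)
[8] flags=1001 NE?T → r0=0x95
[9] flags=1001 CS?F → skip
[10] flags=1001 GT?T → r1=0x90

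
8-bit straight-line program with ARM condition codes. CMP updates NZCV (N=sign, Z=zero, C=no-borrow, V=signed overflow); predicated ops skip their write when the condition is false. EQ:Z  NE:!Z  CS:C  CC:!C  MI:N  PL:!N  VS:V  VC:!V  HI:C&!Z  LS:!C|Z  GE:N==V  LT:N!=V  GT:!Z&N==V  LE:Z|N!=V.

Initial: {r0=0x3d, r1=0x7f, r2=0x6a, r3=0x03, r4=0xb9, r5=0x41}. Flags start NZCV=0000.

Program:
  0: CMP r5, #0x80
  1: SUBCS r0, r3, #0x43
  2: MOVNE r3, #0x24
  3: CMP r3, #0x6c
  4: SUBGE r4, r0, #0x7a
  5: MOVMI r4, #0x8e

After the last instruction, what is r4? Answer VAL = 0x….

VAL = 0x8e

[0] flags=1001 → (cmp)
[1] flags=1001 CS?F → skip
[2] flags=1001 NE?T → r3=0x24
[3] flags=1000 → (cmp)
[4] flags=1000 GE?F → skip
[5] flags=1000 MI?T → r4=0x8e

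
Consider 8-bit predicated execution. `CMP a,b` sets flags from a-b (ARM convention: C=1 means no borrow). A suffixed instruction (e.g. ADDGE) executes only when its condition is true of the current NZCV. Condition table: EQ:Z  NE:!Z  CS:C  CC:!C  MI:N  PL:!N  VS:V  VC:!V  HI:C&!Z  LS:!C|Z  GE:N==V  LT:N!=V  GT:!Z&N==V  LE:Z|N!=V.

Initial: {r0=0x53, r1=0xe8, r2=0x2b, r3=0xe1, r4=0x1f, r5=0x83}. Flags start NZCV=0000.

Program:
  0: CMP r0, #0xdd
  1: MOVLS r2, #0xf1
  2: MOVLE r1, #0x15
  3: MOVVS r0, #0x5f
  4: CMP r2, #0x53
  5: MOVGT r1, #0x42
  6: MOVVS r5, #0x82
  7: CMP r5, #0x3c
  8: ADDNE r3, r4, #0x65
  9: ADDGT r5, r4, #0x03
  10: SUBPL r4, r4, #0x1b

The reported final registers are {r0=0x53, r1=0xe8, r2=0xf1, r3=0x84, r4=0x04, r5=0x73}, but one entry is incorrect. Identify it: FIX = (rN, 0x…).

FIX = (r5, 0x83)

[0] flags=0000 → (cmp)
[1] flags=0000 LS?T → r2=0xf1
[2] flags=0000 LE?F → skip
[3] flags=0000 VS?F → skip
[4] flags=1010 → (cmp)
[5] flags=1010 GT?F → skip
[6] flags=1010 VS?F → skip
[7] flags=0011 → (cmp)
[8] flags=0011 NE?T → r3=0x84
[9] flags=0011 GT?F → skip
[10] flags=0011 PL?T → r4=0x04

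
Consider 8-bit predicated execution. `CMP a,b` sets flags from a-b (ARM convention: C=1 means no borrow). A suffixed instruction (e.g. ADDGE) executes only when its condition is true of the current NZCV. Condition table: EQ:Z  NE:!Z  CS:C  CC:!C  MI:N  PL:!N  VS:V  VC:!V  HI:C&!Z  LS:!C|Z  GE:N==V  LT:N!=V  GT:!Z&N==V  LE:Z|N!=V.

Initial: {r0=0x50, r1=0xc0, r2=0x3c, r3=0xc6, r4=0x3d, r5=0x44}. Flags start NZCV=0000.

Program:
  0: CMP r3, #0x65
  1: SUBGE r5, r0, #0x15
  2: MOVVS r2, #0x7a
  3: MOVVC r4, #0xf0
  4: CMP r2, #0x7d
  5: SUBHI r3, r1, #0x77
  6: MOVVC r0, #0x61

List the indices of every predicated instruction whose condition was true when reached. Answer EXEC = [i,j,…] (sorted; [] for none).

EXEC = [2,6]

[0] flags=0011 → (cmp)
[1] flags=0011 GE?F → skip
[2] flags=0011 VS?T → r2=0x7a
[3] flags=0011 VC?F → skip
[4] flags=1000 → (cmp)
[5] flags=1000 HI?F → skip
[6] flags=1000 VC?T → r0=0x61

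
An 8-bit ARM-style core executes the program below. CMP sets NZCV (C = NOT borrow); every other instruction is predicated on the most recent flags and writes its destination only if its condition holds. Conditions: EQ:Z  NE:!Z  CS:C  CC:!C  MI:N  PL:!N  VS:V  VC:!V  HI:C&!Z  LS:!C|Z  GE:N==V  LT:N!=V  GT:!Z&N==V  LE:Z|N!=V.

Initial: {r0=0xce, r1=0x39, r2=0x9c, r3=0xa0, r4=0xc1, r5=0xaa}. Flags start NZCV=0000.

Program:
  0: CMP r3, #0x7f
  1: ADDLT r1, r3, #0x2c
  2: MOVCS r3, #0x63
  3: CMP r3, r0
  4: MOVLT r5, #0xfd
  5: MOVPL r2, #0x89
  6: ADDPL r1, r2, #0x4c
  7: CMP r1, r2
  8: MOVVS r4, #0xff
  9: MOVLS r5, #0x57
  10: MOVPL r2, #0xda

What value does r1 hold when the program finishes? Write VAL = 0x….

[0] flags=0011 → (cmp)
[1] flags=0011 LT?T → r1=0xcc
[2] flags=0011 CS?T → r3=0x63
[3] flags=1001 → (cmp)
[4] flags=1001 LT?F → skip
[5] flags=1001 PL?F → skip
[6] flags=1001 PL?F → skip
[7] flags=0010 → (cmp)
[8] flags=0010 VS?F → skip
[9] flags=0010 LS?F → skip
[10] flags=0010 PL?T → r2=0xda

VAL = 0xcc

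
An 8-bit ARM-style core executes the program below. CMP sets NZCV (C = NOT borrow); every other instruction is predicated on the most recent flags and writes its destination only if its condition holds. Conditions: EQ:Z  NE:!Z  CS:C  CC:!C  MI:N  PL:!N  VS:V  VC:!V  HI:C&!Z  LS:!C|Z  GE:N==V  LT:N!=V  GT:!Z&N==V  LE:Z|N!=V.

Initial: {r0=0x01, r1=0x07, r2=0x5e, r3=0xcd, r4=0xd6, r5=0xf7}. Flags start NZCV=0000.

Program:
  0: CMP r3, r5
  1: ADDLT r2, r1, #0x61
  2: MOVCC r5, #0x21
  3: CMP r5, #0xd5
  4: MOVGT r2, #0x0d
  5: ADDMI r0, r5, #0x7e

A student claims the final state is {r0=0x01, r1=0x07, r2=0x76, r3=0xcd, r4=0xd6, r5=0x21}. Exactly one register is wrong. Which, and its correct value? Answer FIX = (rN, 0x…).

0: ✓ CMP  NZCV=1000
1: ✓ ADDLT  r2←0x68
2: ✓ MOVCC  r5←0x21
3: ✓ CMP  NZCV=0000
4: ✓ MOVGT  r2←0x0d
5: · ADDMI

FIX = (r2, 0x0d)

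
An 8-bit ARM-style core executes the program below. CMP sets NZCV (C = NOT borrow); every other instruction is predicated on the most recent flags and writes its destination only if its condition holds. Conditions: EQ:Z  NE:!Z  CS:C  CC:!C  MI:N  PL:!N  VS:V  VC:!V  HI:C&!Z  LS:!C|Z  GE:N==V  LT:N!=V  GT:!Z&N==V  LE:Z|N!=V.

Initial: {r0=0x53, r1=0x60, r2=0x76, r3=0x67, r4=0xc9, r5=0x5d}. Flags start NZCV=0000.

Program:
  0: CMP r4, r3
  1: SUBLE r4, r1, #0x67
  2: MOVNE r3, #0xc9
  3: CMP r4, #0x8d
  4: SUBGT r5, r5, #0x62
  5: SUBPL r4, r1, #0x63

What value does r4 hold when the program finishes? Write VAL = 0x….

0: ✓ CMP  NZCV=0011
1: ✓ SUBLE  r4←0xf9
2: ✓ MOVNE  r3←0xc9
3: ✓ CMP  NZCV=0010
4: ✓ SUBGT  r5←0xfb
5: ✓ SUBPL  r4←0xfd

VAL = 0xfd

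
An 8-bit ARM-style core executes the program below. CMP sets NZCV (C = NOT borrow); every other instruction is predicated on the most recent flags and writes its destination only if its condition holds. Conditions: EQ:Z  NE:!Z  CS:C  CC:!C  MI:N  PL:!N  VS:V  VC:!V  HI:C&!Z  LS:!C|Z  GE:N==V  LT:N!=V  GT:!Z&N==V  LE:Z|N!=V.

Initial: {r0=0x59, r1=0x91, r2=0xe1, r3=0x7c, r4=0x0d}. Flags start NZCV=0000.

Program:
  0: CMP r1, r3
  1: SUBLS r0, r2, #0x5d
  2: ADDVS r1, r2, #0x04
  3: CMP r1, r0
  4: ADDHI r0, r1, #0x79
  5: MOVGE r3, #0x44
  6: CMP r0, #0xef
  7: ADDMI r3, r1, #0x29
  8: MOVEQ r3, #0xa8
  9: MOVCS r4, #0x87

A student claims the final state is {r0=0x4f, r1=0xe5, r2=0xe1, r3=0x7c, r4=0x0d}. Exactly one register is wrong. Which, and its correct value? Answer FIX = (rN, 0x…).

FIX = (r0, 0x5e)

0: ✓ CMP  NZCV=0011
1: · SUBLS
2: ✓ ADDVS  r1←0xe5
3: ✓ CMP  NZCV=1010
4: ✓ ADDHI  r0←0x5e
5: · MOVGE
6: ✓ CMP  NZCV=0000
7: · ADDMI
8: · MOVEQ
9: · MOVCS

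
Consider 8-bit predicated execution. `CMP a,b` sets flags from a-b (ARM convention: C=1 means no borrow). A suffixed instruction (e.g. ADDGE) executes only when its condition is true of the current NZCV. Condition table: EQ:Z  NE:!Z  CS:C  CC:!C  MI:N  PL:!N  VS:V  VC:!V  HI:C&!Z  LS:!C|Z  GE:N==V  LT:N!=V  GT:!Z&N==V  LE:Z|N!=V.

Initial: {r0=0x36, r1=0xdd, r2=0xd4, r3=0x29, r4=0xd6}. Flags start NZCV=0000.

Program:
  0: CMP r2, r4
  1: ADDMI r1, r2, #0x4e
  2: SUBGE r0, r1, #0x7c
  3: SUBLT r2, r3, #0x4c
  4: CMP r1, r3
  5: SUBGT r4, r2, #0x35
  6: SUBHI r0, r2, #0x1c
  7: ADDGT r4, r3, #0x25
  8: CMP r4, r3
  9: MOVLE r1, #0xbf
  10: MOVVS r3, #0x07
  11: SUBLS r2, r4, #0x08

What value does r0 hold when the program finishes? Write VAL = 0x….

VAL = 0x36

[0] flags=1000 → (cmp)
[1] flags=1000 MI?T → r1=0x22
[2] flags=1000 GE?F → skip
[3] flags=1000 LT?T → r2=0xdd
[4] flags=1000 → (cmp)
[5] flags=1000 GT?F → skip
[6] flags=1000 HI?F → skip
[7] flags=1000 GT?F → skip
[8] flags=1010 → (cmp)
[9] flags=1010 LE?T → r1=0xbf
[10] flags=1010 VS?F → skip
[11] flags=1010 LS?F → skip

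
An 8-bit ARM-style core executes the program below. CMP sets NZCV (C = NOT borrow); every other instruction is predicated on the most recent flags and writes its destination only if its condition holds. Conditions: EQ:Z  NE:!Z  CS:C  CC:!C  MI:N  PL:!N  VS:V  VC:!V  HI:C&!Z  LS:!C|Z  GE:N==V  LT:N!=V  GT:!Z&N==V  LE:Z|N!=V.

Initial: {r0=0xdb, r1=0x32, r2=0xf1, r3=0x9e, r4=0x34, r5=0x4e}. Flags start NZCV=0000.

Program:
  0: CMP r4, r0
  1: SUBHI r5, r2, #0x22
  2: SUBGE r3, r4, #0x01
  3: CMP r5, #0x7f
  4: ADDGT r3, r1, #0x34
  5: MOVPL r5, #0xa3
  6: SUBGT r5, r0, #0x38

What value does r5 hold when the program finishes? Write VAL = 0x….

0: ✓ CMP  NZCV=0000
1: · SUBHI
2: ✓ SUBGE  r3←0x33
3: ✓ CMP  NZCV=1000
4: · ADDGT
5: · MOVPL
6: · SUBGT

VAL = 0x4e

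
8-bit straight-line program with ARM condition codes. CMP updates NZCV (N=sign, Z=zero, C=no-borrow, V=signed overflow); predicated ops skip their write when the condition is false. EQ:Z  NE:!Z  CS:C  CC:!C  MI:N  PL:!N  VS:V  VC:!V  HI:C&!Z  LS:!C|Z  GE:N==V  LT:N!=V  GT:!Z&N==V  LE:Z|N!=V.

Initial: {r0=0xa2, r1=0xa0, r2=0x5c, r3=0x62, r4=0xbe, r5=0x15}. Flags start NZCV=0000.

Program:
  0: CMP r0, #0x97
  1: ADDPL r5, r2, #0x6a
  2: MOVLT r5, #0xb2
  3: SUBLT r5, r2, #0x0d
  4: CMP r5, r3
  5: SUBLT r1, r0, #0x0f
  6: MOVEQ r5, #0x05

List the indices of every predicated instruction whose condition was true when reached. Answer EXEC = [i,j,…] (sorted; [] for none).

EXEC = [1,5]

[0] flags=0010 → (cmp)
[1] flags=0010 PL?T → r5=0xc6
[2] flags=0010 LT?F → skip
[3] flags=0010 LT?F → skip
[4] flags=0011 → (cmp)
[5] flags=0011 LT?T → r1=0x93
[6] flags=0011 EQ?F → skip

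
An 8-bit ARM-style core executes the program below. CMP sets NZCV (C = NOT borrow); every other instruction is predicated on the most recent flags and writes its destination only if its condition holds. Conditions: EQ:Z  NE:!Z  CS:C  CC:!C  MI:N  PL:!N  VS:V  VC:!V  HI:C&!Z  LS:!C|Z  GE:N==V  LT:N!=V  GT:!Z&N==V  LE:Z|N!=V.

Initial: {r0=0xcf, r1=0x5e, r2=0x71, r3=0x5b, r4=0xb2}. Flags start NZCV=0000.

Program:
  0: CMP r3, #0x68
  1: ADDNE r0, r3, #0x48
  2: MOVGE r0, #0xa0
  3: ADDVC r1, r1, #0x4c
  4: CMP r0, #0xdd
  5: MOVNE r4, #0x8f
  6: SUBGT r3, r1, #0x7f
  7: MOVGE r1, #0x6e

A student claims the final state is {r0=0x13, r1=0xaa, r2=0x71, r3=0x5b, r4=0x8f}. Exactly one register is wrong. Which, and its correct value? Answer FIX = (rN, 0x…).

FIX = (r0, 0xa3)

0: ✓ CMP  NZCV=1000
1: ✓ ADDNE  r0←0xa3
2: · MOVGE
3: ✓ ADDVC  r1←0xaa
4: ✓ CMP  NZCV=1000
5: ✓ MOVNE  r4←0x8f
6: · SUBGT
7: · MOVGE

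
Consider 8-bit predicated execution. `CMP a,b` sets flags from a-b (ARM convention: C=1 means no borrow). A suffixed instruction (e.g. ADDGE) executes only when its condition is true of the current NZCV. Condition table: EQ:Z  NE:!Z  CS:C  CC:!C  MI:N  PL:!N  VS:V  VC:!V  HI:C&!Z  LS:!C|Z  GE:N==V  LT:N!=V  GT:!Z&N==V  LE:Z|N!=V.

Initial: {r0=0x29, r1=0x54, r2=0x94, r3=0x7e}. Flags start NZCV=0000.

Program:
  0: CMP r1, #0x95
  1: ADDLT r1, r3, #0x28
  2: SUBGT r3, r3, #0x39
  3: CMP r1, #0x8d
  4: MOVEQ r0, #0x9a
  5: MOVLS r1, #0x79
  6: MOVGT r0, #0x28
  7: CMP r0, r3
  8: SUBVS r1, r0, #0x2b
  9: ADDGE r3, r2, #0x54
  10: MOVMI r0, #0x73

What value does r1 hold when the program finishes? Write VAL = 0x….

0: ✓ CMP  NZCV=1001
1: · ADDLT
2: ✓ SUBGT  r3←0x45
3: ✓ CMP  NZCV=1001
4: · MOVEQ
5: ✓ MOVLS  r1←0x79
6: ✓ MOVGT  r0←0x28
7: ✓ CMP  NZCV=1000
8: · SUBVS
9: · ADDGE
10: ✓ MOVMI  r0←0x73

VAL = 0x79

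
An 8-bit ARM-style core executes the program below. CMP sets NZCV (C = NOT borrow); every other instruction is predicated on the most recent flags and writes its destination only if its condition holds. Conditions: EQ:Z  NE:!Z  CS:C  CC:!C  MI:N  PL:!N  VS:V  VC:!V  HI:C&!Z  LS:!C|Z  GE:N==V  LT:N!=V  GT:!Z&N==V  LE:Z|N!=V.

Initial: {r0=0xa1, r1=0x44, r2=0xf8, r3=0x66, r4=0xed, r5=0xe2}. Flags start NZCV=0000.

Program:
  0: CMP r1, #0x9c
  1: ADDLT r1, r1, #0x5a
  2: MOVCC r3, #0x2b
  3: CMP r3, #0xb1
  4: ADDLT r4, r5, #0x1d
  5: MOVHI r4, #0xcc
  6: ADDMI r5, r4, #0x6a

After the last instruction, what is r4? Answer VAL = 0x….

0: ✓ CMP  NZCV=1001
1: · ADDLT
2: ✓ MOVCC  r3←0x2b
3: ✓ CMP  NZCV=0000
4: · ADDLT
5: · MOVHI
6: · ADDMI

VAL = 0xed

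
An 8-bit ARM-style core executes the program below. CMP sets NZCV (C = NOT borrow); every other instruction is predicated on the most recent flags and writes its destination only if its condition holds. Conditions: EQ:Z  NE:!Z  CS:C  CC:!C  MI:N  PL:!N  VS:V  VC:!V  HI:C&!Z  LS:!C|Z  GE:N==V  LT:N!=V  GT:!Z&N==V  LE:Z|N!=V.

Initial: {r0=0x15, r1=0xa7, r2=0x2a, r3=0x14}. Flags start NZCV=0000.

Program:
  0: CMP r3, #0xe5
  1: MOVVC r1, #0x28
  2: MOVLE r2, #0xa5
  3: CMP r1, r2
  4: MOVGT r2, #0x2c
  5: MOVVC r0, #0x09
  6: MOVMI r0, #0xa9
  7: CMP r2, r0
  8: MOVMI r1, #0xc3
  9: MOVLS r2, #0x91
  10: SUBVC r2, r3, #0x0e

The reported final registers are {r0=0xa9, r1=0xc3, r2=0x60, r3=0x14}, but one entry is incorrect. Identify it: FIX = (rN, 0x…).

0: ✓ CMP  NZCV=0000
1: ✓ MOVVC  r1←0x28
2: · MOVLE
3: ✓ CMP  NZCV=1000
4: · MOVGT
5: ✓ MOVVC  r0←0x09
6: ✓ MOVMI  r0←0xa9
7: ✓ CMP  NZCV=1001
8: ✓ MOVMI  r1←0xc3
9: ✓ MOVLS  r2←0x91
10: · SUBVC

FIX = (r2, 0x91)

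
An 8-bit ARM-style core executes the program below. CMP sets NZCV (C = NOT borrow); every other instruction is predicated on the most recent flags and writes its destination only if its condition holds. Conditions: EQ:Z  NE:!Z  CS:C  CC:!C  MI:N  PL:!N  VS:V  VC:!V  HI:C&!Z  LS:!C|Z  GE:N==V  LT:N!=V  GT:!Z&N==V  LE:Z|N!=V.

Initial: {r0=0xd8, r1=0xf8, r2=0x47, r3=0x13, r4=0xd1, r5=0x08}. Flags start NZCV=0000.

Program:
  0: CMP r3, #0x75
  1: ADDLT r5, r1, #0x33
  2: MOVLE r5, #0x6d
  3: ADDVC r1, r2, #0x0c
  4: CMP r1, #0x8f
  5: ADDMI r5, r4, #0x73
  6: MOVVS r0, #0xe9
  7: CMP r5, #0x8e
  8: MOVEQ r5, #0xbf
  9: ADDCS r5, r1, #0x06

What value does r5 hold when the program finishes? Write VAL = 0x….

[0] flags=1000 → (cmp)
[1] flags=1000 LT?T → r5=0x2b
[2] flags=1000 LE?T → r5=0x6d
[3] flags=1000 VC?T → r1=0x53
[4] flags=1001 → (cmp)
[5] flags=1001 MI?T → r5=0x44
[6] flags=1001 VS?T → r0=0xe9
[7] flags=1001 → (cmp)
[8] flags=1001 EQ?F → skip
[9] flags=1001 CS?F → skip

VAL = 0x44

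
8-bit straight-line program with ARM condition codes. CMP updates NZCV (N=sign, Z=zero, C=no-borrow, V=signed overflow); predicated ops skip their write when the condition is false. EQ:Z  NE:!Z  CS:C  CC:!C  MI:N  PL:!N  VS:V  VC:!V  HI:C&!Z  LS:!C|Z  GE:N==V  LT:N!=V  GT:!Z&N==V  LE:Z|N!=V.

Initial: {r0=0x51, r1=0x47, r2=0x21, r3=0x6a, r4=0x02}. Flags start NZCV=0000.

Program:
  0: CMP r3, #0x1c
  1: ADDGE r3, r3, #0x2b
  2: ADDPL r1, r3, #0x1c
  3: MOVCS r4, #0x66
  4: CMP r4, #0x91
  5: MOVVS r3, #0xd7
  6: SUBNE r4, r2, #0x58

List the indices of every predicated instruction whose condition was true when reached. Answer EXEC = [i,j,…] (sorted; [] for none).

EXEC = [1,2,3,5,6]

0: ✓ CMP  NZCV=0010
1: ✓ ADDGE  r3←0x95
2: ✓ ADDPL  r1←0xb1
3: ✓ MOVCS  r4←0x66
4: ✓ CMP  NZCV=1001
5: ✓ MOVVS  r3←0xd7
6: ✓ SUBNE  r4←0xc9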